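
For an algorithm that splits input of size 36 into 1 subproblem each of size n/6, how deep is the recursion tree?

For divide and conquer with division factor 6:

Problem sizes at each level:
Level 0: 36
Level 1: 6
Level 2: 1

The root is level 0 and the size-1 base case is level 2 (the tree spans levels 0 through 2, i.e. 3 levels counting the root), so the depth is the number of divisions: log_6(36) = 2

The recursion tree depth is log_6(36) = 2. At each level, the problem size is divided by 6, so it takes 2 divisions to reduce to a base case of size 1. The algorithm makes 1 recursive call at each level.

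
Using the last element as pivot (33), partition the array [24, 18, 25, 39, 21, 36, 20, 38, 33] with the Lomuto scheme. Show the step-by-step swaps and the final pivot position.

Lomuto partition with pivot = 33:

Initial array: [24, 18, 25, 39, 21, 36, 20, 38, 33]

arr[0]=24 <= 33: swap with position 0, array becomes [24, 18, 25, 39, 21, 36, 20, 38, 33]
arr[1]=18 <= 33: swap with position 1, array becomes [24, 18, 25, 39, 21, 36, 20, 38, 33]
arr[2]=25 <= 33: swap with position 2, array becomes [24, 18, 25, 39, 21, 36, 20, 38, 33]
arr[3]=39 > 33: no swap
arr[4]=21 <= 33: swap with position 3, array becomes [24, 18, 25, 21, 39, 36, 20, 38, 33]
arr[5]=36 > 33: no swap
arr[6]=20 <= 33: swap with position 4, array becomes [24, 18, 25, 21, 20, 36, 39, 38, 33]
arr[7]=38 > 33: no swap

Place pivot at position 5: [24, 18, 25, 21, 20, 33, 39, 38, 36]
Pivot position: 5

After partitioning with pivot 33, the array becomes [24, 18, 25, 21, 20, 33, 39, 38, 36]. The pivot is placed at index 5. All elements to the left of the pivot are <= 33, and all elements to the right are > 33.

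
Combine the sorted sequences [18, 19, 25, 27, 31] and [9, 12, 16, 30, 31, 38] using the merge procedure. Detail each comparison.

Merging process:

Compare 18 vs 9: take 9 from right. Merged: [9]
Compare 18 vs 12: take 12 from right. Merged: [9, 12]
Compare 18 vs 16: take 16 from right. Merged: [9, 12, 16]
Compare 18 vs 30: take 18 from left. Merged: [9, 12, 16, 18]
Compare 19 vs 30: take 19 from left. Merged: [9, 12, 16, 18, 19]
Compare 25 vs 30: take 25 from left. Merged: [9, 12, 16, 18, 19, 25]
Compare 27 vs 30: take 27 from left. Merged: [9, 12, 16, 18, 19, 25, 27]
Compare 31 vs 30: take 30 from right. Merged: [9, 12, 16, 18, 19, 25, 27, 30]
Compare 31 vs 31: take 31 from left. Merged: [9, 12, 16, 18, 19, 25, 27, 30, 31]
Append remaining from right: [31, 38]. Merged: [9, 12, 16, 18, 19, 25, 27, 30, 31, 31, 38]

Final merged array: [9, 12, 16, 18, 19, 25, 27, 30, 31, 31, 38]
Total comparisons: 9

The merged array is [9, 12, 16, 18, 19, 25, 27, 30, 31, 31, 38], requiring 9 comparisons. The merge step runs in O(n) time where n is the total number of elements.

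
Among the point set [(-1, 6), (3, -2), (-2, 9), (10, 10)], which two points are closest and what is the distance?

Computing all pairwise distances among 4 points:

d((-1, 6), (3, -2)) = 8.9443
d((-1, 6), (-2, 9)) = 3.1623 <-- minimum
d((-1, 6), (10, 10)) = 11.7047
d((3, -2), (-2, 9)) = 12.083
d((3, -2), (10, 10)) = 13.8924
d((-2, 9), (10, 10)) = 12.0416

Closest pair: (-1, 6) and (-2, 9) with distance 3.1623

The closest pair is (-1, 6) and (-2, 9) with Euclidean distance 3.1623. For 4 points, brute-force pairwise comparison is shown above. For large n, the divide-and-conquer algorithm (sort by x, recurse on halves, check the dividing strip) achieves O(n log n).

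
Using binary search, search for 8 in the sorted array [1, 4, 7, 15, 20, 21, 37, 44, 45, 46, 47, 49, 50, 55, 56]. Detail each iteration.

Binary search for 8 in [1, 4, 7, 15, 20, 21, 37, 44, 45, 46, 47, 49, 50, 55, 56]:

lo=0, hi=14, mid=7, arr[mid]=44 -> 44 > 8, search left half
lo=0, hi=6, mid=3, arr[mid]=15 -> 15 > 8, search left half
lo=0, hi=2, mid=1, arr[mid]=4 -> 4 < 8, search right half
lo=2, hi=2, mid=2, arr[mid]=7 -> 7 < 8, search right half
lo=3 > hi=2, target 8 not found

Binary search determines that 8 is not in the array after 4 comparisons. The search space was exhausted without finding the target.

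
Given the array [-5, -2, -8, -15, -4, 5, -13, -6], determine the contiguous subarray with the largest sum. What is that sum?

Using Kadane's algorithm on [-5, -2, -8, -15, -4, 5, -13, -6]:

Scanning through the array:
Position 1 (value -2): max_ending_here = -2, max_so_far = -2
Position 2 (value -8): max_ending_here = -8, max_so_far = -2
Position 3 (value -15): max_ending_here = -15, max_so_far = -2
Position 4 (value -4): max_ending_here = -4, max_so_far = -2
Position 5 (value 5): max_ending_here = 5, max_so_far = 5
Position 6 (value -13): max_ending_here = -8, max_so_far = 5
Position 7 (value -6): max_ending_here = -6, max_so_far = 5

Maximum subarray: [5]
Maximum sum: 5

The maximum subarray is [5] with sum 5. This subarray runs from index 5 to index 5.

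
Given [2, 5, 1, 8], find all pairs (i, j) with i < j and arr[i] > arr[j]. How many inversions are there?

Finding inversions in [2, 5, 1, 8]:

(0, 2): arr[0]=2 > arr[2]=1
(1, 2): arr[1]=5 > arr[2]=1

Total inversions: 2

The array has 2 inversion(s): (0,2), (1,2). Each pair (i,j) satisfies i < j and arr[i] > arr[j].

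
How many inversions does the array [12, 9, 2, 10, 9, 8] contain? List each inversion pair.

Finding inversions in [12, 9, 2, 10, 9, 8]:

(0, 1): arr[0]=12 > arr[1]=9
(0, 2): arr[0]=12 > arr[2]=2
(0, 3): arr[0]=12 > arr[3]=10
(0, 4): arr[0]=12 > arr[4]=9
(0, 5): arr[0]=12 > arr[5]=8
(1, 2): arr[1]=9 > arr[2]=2
(1, 5): arr[1]=9 > arr[5]=8
(3, 4): arr[3]=10 > arr[4]=9
(3, 5): arr[3]=10 > arr[5]=8
(4, 5): arr[4]=9 > arr[5]=8

Total inversions: 10

The array has 10 inversion(s): (0,1), (0,2), (0,3), (0,4), (0,5), (1,2), (1,5), (3,4), (3,5), (4,5). Each pair (i,j) satisfies i < j and arr[i] > arr[j].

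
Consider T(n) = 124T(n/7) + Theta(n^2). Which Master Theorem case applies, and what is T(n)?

Master Theorem for T(n) = 124T(n/7) + O(n^2):

a = 124, b = 7, c = 2
log_b(a) = log_7(124) = 2.4771

Case 1: c = 2 < log_7(124) = 2.4771
T(n) = O(n^(log_7 124))

For T(n) = 124T(n/7) + O(n^2): log_7(124) = 2.4771. This is Case 1 of the Master Theorem (c < log_b(a), work dominated by leaves), giving O(n^(log_7 124)).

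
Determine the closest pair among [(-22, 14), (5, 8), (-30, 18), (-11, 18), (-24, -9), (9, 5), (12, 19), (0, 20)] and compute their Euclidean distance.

Computing all pairwise distances among 8 points:

d((-22, 14), (5, 8)) = 27.6586
d((-22, 14), (-30, 18)) = 8.9443
d((-22, 14), (-11, 18)) = 11.7047
d((-22, 14), (-24, -9)) = 23.0868
d((-22, 14), (9, 5)) = 32.28
d((-22, 14), (12, 19)) = 34.3657
d((-22, 14), (0, 20)) = 22.8035
d((5, 8), (-30, 18)) = 36.4005
d((5, 8), (-11, 18)) = 18.868
d((5, 8), (-24, -9)) = 33.6155
d((5, 8), (9, 5)) = 5.0 <-- minimum
d((5, 8), (12, 19)) = 13.0384
d((5, 8), (0, 20)) = 13.0
d((-30, 18), (-11, 18)) = 19.0
d((-30, 18), (-24, -9)) = 27.6586
d((-30, 18), (9, 5)) = 41.1096
d((-30, 18), (12, 19)) = 42.0119
d((-30, 18), (0, 20)) = 30.0666
d((-11, 18), (-24, -9)) = 29.9666
d((-11, 18), (9, 5)) = 23.8537
d((-11, 18), (12, 19)) = 23.0217
d((-11, 18), (0, 20)) = 11.1803
d((-24, -9), (9, 5)) = 35.8469
d((-24, -9), (12, 19)) = 45.607
d((-24, -9), (0, 20)) = 37.6431
d((9, 5), (12, 19)) = 14.3178
d((9, 5), (0, 20)) = 17.4929
d((12, 19), (0, 20)) = 12.0416

Closest pair: (5, 8) and (9, 5) with distance 5.0

The closest pair is (5, 8) and (9, 5) with Euclidean distance 5.0. For 8 points, brute-force pairwise comparison is shown above. For large n, the divide-and-conquer algorithm (sort by x, recurse on halves, check the dividing strip) achieves O(n log n).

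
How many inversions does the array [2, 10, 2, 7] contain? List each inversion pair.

Finding inversions in [2, 10, 2, 7]:

(1, 2): arr[1]=10 > arr[2]=2
(1, 3): arr[1]=10 > arr[3]=7

Total inversions: 2

The array has 2 inversion(s): (1,2), (1,3). Each pair (i,j) satisfies i < j and arr[i] > arr[j].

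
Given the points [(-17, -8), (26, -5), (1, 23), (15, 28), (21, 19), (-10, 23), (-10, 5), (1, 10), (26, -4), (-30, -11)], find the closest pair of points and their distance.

Computing all pairwise distances among 10 points:

d((-17, -8), (26, -5)) = 43.1045
d((-17, -8), (1, 23)) = 35.8469
d((-17, -8), (15, 28)) = 48.1664
d((-17, -8), (21, 19)) = 46.6154
d((-17, -8), (-10, 23)) = 31.7805
d((-17, -8), (-10, 5)) = 14.7648
d((-17, -8), (1, 10)) = 25.4558
d((-17, -8), (26, -4)) = 43.1856
d((-17, -8), (-30, -11)) = 13.3417
d((26, -5), (1, 23)) = 37.5366
d((26, -5), (15, 28)) = 34.7851
d((26, -5), (21, 19)) = 24.5153
d((26, -5), (-10, 23)) = 45.607
d((26, -5), (-10, 5)) = 37.3631
d((26, -5), (1, 10)) = 29.1548
d((26, -5), (26, -4)) = 1.0 <-- minimum
d((26, -5), (-30, -11)) = 56.3205
d((1, 23), (15, 28)) = 14.8661
d((1, 23), (21, 19)) = 20.3961
d((1, 23), (-10, 23)) = 11.0
d((1, 23), (-10, 5)) = 21.095
d((1, 23), (1, 10)) = 13.0
d((1, 23), (26, -4)) = 36.7967
d((1, 23), (-30, -11)) = 46.0109
d((15, 28), (21, 19)) = 10.8167
d((15, 28), (-10, 23)) = 25.4951
d((15, 28), (-10, 5)) = 33.9706
d((15, 28), (1, 10)) = 22.8035
d((15, 28), (26, -4)) = 33.8378
d((15, 28), (-30, -11)) = 59.5483
d((21, 19), (-10, 23)) = 31.257
d((21, 19), (-10, 5)) = 34.0147
d((21, 19), (1, 10)) = 21.9317
d((21, 19), (26, -4)) = 23.5372
d((21, 19), (-30, -11)) = 59.1692
d((-10, 23), (-10, 5)) = 18.0
d((-10, 23), (1, 10)) = 17.0294
d((-10, 23), (26, -4)) = 45.0
d((-10, 23), (-30, -11)) = 39.4462
d((-10, 5), (1, 10)) = 12.083
d((-10, 5), (26, -4)) = 37.108
d((-10, 5), (-30, -11)) = 25.6125
d((1, 10), (26, -4)) = 28.6531
d((1, 10), (-30, -11)) = 37.4433
d((26, -4), (-30, -11)) = 56.4358

Closest pair: (26, -5) and (26, -4) with distance 1.0

The closest pair is (26, -5) and (26, -4) with Euclidean distance 1.0. For 10 points, brute-force pairwise comparison is shown above. For large n, the divide-and-conquer algorithm (sort by x, recurse on halves, check the dividing strip) achieves O(n log n).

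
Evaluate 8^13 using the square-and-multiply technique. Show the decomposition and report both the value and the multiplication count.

Computing 8^13 by squaring (build up from 8^1; each line after the first costs one multiplication):

8^1 = 8
8^2 = (8^1)^2 = 8^2 = 64
8^3 = 8 * 8^2 = 8 * 64 = 512
8^6 = (8^3)^2 = 512^2 = 262144
8^12 = (8^6)^2 = 262144^2 = 68719476736
8^13 = 8 * 8^12 = 8 * 68719476736 = 549755813888

Result: 549755813888
Multiplications needed: 5 (5 lines after 8^1)

8^13 = 549755813888. Using exponentiation by squaring, this requires 5 multiplications. The key idea: if the exponent is even, square the half-power; if odd, multiply by the base once.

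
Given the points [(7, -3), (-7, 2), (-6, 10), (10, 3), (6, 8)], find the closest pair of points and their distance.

Computing all pairwise distances among 5 points:

d((7, -3), (-7, 2)) = 14.8661
d((7, -3), (-6, 10)) = 18.3848
d((7, -3), (10, 3)) = 6.7082
d((7, -3), (6, 8)) = 11.0454
d((-7, 2), (-6, 10)) = 8.0623
d((-7, 2), (10, 3)) = 17.0294
d((-7, 2), (6, 8)) = 14.3178
d((-6, 10), (10, 3)) = 17.4642
d((-6, 10), (6, 8)) = 12.1655
d((10, 3), (6, 8)) = 6.4031 <-- minimum

Closest pair: (10, 3) and (6, 8) with distance 6.4031

The closest pair is (10, 3) and (6, 8) with Euclidean distance 6.4031. For 5 points, brute-force pairwise comparison is shown above. For large n, the divide-and-conquer algorithm (sort by x, recurse on halves, check the dividing strip) achieves O(n log n).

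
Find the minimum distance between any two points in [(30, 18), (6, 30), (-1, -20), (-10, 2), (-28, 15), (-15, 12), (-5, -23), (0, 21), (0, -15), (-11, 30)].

Computing all pairwise distances among 10 points:

d((30, 18), (6, 30)) = 26.8328
d((30, 18), (-1, -20)) = 49.0408
d((30, 18), (-10, 2)) = 43.0813
d((30, 18), (-28, 15)) = 58.0775
d((30, 18), (-15, 12)) = 45.3982
d((30, 18), (-5, -23)) = 53.9073
d((30, 18), (0, 21)) = 30.1496
d((30, 18), (0, -15)) = 44.5982
d((30, 18), (-11, 30)) = 42.72
d((6, 30), (-1, -20)) = 50.4876
d((6, 30), (-10, 2)) = 32.249
d((6, 30), (-28, 15)) = 37.1618
d((6, 30), (-15, 12)) = 27.6586
d((6, 30), (-5, -23)) = 54.1295
d((6, 30), (0, 21)) = 10.8167
d((6, 30), (0, -15)) = 45.3982
d((6, 30), (-11, 30)) = 17.0
d((-1, -20), (-10, 2)) = 23.7697
d((-1, -20), (-28, 15)) = 44.2041
d((-1, -20), (-15, 12)) = 34.9285
d((-1, -20), (-5, -23)) = 5.0 <-- minimum
d((-1, -20), (0, 21)) = 41.0122
d((-1, -20), (0, -15)) = 5.099
d((-1, -20), (-11, 30)) = 50.9902
d((-10, 2), (-28, 15)) = 22.2036
d((-10, 2), (-15, 12)) = 11.1803
d((-10, 2), (-5, -23)) = 25.4951
d((-10, 2), (0, 21)) = 21.4709
d((-10, 2), (0, -15)) = 19.7231
d((-10, 2), (-11, 30)) = 28.0179
d((-28, 15), (-15, 12)) = 13.3417
d((-28, 15), (-5, -23)) = 44.4185
d((-28, 15), (0, 21)) = 28.6356
d((-28, 15), (0, -15)) = 41.0366
d((-28, 15), (-11, 30)) = 22.6716
d((-15, 12), (-5, -23)) = 36.4005
d((-15, 12), (0, 21)) = 17.4929
d((-15, 12), (0, -15)) = 30.8869
d((-15, 12), (-11, 30)) = 18.4391
d((-5, -23), (0, 21)) = 44.2832
d((-5, -23), (0, -15)) = 9.434
d((-5, -23), (-11, 30)) = 53.3385
d((0, 21), (0, -15)) = 36.0
d((0, 21), (-11, 30)) = 14.2127
d((0, -15), (-11, 30)) = 46.3249

Closest pair: (-1, -20) and (-5, -23) with distance 5.0

The closest pair is (-1, -20) and (-5, -23) with Euclidean distance 5.0. For 10 points, brute-force pairwise comparison is shown above. For large n, the divide-and-conquer algorithm (sort by x, recurse on halves, check the dividing strip) achieves O(n log n).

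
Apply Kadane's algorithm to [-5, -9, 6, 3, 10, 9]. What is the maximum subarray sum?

Using Kadane's algorithm on [-5, -9, 6, 3, 10, 9]:

Scanning through the array:
Position 1 (value -9): max_ending_here = -9, max_so_far = -5
Position 2 (value 6): max_ending_here = 6, max_so_far = 6
Position 3 (value 3): max_ending_here = 9, max_so_far = 9
Position 4 (value 10): max_ending_here = 19, max_so_far = 19
Position 5 (value 9): max_ending_here = 28, max_so_far = 28

Maximum subarray: [6, 3, 10, 9]
Maximum sum: 28

The maximum subarray is [6, 3, 10, 9] with sum 28. This subarray runs from index 2 to index 5.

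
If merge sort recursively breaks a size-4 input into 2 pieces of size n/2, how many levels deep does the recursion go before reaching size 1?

For divide and conquer with division factor 2:

Problem sizes at each level:
Level 0: 4
Level 1: 2
Level 2: 1

The root is level 0 and the size-1 base case is level 2 (the tree spans levels 0 through 2, i.e. 3 levels counting the root), so the depth is the number of divisions: log_2(4) = 2

The recursion tree depth is log_2(4) = 2. At each level, the problem size is divided by 2, so it takes 2 divisions to reduce to a base case of size 1. The algorithm makes 2 recursive calls at each level.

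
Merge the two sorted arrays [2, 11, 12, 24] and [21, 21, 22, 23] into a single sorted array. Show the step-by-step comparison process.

Merging process:

Compare 2 vs 21: take 2 from left. Merged: [2]
Compare 11 vs 21: take 11 from left. Merged: [2, 11]
Compare 12 vs 21: take 12 from left. Merged: [2, 11, 12]
Compare 24 vs 21: take 21 from right. Merged: [2, 11, 12, 21]
Compare 24 vs 21: take 21 from right. Merged: [2, 11, 12, 21, 21]
Compare 24 vs 22: take 22 from right. Merged: [2, 11, 12, 21, 21, 22]
Compare 24 vs 23: take 23 from right. Merged: [2, 11, 12, 21, 21, 22, 23]
Append remaining from left: [24]. Merged: [2, 11, 12, 21, 21, 22, 23, 24]

Final merged array: [2, 11, 12, 21, 21, 22, 23, 24]
Total comparisons: 7

The merged array is [2, 11, 12, 21, 21, 22, 23, 24], requiring 7 comparisons. The merge step runs in O(n) time where n is the total number of elements.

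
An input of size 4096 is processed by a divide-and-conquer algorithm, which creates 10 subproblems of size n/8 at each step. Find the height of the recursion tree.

For divide and conquer with division factor 8:

Problem sizes at each level:
Level 0: 4096
Level 1: 512
Level 2: 64
Level 3: 8
Level 4: 1

The root is level 0 and the size-1 base case is level 4 (the tree spans levels 0 through 4, i.e. 5 levels counting the root), so the depth is the number of divisions: log_8(4096) = 4

The recursion tree depth is log_8(4096) = 4. At each level, the problem size is divided by 8, so it takes 4 divisions to reduce to a base case of size 1. The algorithm makes 10 recursive calls at each level.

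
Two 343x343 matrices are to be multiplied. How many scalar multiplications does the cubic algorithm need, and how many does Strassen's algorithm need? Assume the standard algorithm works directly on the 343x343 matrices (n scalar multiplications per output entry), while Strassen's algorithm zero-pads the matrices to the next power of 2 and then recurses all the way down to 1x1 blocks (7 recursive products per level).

Matrix multiplication for 343x343 matrices:

Strassen's algorithm requires power-of-2 dimensions. Pad 343x343 to 512x512 (next power of 2).

Standard algorithm: 343^3 = 40353607 multiplications
Strassen's algorithm: 7^(log2(512)) = 7^9 = 40353607 multiplications
Savings: 40353607 - 40353607 = 0 multiplications

Standard: 40353607 multiplications (343^3). Strassen: 40353607 multiplications (7^9, after padding to 512x512). Strassen reduces 8 recursive multiplications to 7 at each level.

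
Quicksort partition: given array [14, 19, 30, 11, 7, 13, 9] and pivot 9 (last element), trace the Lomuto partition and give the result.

Lomuto partition with pivot = 9:

Initial array: [14, 19, 30, 11, 7, 13, 9]

arr[0]=14 > 9: no swap
arr[1]=19 > 9: no swap
arr[2]=30 > 9: no swap
arr[3]=11 > 9: no swap
arr[4]=7 <= 9: swap with position 0, array becomes [7, 19, 30, 11, 14, 13, 9]
arr[5]=13 > 9: no swap

Place pivot at position 1: [7, 9, 30, 11, 14, 13, 19]
Pivot position: 1

After partitioning with pivot 9, the array becomes [7, 9, 30, 11, 14, 13, 19]. The pivot is placed at index 1. All elements to the left of the pivot are <= 9, and all elements to the right are > 9.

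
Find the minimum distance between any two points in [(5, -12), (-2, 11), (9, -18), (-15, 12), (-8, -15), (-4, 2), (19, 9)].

Computing all pairwise distances among 7 points:

d((5, -12), (-2, 11)) = 24.0416
d((5, -12), (9, -18)) = 7.2111 <-- minimum
d((5, -12), (-15, 12)) = 31.241
d((5, -12), (-8, -15)) = 13.3417
d((5, -12), (-4, 2)) = 16.6433
d((5, -12), (19, 9)) = 25.2389
d((-2, 11), (9, -18)) = 31.0161
d((-2, 11), (-15, 12)) = 13.0384
d((-2, 11), (-8, -15)) = 26.6833
d((-2, 11), (-4, 2)) = 9.2195
d((-2, 11), (19, 9)) = 21.095
d((9, -18), (-15, 12)) = 38.4187
d((9, -18), (-8, -15)) = 17.2627
d((9, -18), (-4, 2)) = 23.8537
d((9, -18), (19, 9)) = 28.7924
d((-15, 12), (-8, -15)) = 27.8927
d((-15, 12), (-4, 2)) = 14.8661
d((-15, 12), (19, 9)) = 34.1321
d((-8, -15), (-4, 2)) = 17.4642
d((-8, -15), (19, 9)) = 36.1248
d((-4, 2), (19, 9)) = 24.0416

Closest pair: (5, -12) and (9, -18) with distance 7.2111

The closest pair is (5, -12) and (9, -18) with Euclidean distance 7.2111. For 7 points, brute-force pairwise comparison is shown above. For large n, the divide-and-conquer algorithm (sort by x, recurse on halves, check the dividing strip) achieves O(n log n).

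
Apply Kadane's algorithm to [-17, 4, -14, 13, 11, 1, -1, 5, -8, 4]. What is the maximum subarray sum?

Using Kadane's algorithm on [-17, 4, -14, 13, 11, 1, -1, 5, -8, 4]:

Scanning through the array:
Position 1 (value 4): max_ending_here = 4, max_so_far = 4
Position 2 (value -14): max_ending_here = -10, max_so_far = 4
Position 3 (value 13): max_ending_here = 13, max_so_far = 13
Position 4 (value 11): max_ending_here = 24, max_so_far = 24
Position 5 (value 1): max_ending_here = 25, max_so_far = 25
Position 6 (value -1): max_ending_here = 24, max_so_far = 25
Position 7 (value 5): max_ending_here = 29, max_so_far = 29
Position 8 (value -8): max_ending_here = 21, max_so_far = 29
Position 9 (value 4): max_ending_here = 25, max_so_far = 29

Maximum subarray: [13, 11, 1, -1, 5]
Maximum sum: 29

The maximum subarray is [13, 11, 1, -1, 5] with sum 29. This subarray runs from index 3 to index 7.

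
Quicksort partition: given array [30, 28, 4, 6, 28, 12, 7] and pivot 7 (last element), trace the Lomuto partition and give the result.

Lomuto partition with pivot = 7:

Initial array: [30, 28, 4, 6, 28, 12, 7]

arr[0]=30 > 7: no swap
arr[1]=28 > 7: no swap
arr[2]=4 <= 7: swap with position 0, array becomes [4, 28, 30, 6, 28, 12, 7]
arr[3]=6 <= 7: swap with position 1, array becomes [4, 6, 30, 28, 28, 12, 7]
arr[4]=28 > 7: no swap
arr[5]=12 > 7: no swap

Place pivot at position 2: [4, 6, 7, 28, 28, 12, 30]
Pivot position: 2

After partitioning with pivot 7, the array becomes [4, 6, 7, 28, 28, 12, 30]. The pivot is placed at index 2. All elements to the left of the pivot are <= 7, and all elements to the right are > 7.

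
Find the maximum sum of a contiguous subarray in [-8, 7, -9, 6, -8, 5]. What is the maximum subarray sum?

Using Kadane's algorithm on [-8, 7, -9, 6, -8, 5]:

Scanning through the array:
Position 1 (value 7): max_ending_here = 7, max_so_far = 7
Position 2 (value -9): max_ending_here = -2, max_so_far = 7
Position 3 (value 6): max_ending_here = 6, max_so_far = 7
Position 4 (value -8): max_ending_here = -2, max_so_far = 7
Position 5 (value 5): max_ending_here = 5, max_so_far = 7

Maximum subarray: [7]
Maximum sum: 7

The maximum subarray is [7] with sum 7. This subarray runs from index 1 to index 1.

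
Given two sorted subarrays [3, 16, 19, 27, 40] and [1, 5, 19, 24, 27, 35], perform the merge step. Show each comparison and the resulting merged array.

Merging process:

Compare 3 vs 1: take 1 from right. Merged: [1]
Compare 3 vs 5: take 3 from left. Merged: [1, 3]
Compare 16 vs 5: take 5 from right. Merged: [1, 3, 5]
Compare 16 vs 19: take 16 from left. Merged: [1, 3, 5, 16]
Compare 19 vs 19: take 19 from left. Merged: [1, 3, 5, 16, 19]
Compare 27 vs 19: take 19 from right. Merged: [1, 3, 5, 16, 19, 19]
Compare 27 vs 24: take 24 from right. Merged: [1, 3, 5, 16, 19, 19, 24]
Compare 27 vs 27: take 27 from left. Merged: [1, 3, 5, 16, 19, 19, 24, 27]
Compare 40 vs 27: take 27 from right. Merged: [1, 3, 5, 16, 19, 19, 24, 27, 27]
Compare 40 vs 35: take 35 from right. Merged: [1, 3, 5, 16, 19, 19, 24, 27, 27, 35]
Append remaining from left: [40]. Merged: [1, 3, 5, 16, 19, 19, 24, 27, 27, 35, 40]

Final merged array: [1, 3, 5, 16, 19, 19, 24, 27, 27, 35, 40]
Total comparisons: 10

The merged array is [1, 3, 5, 16, 19, 19, 24, 27, 27, 35, 40], requiring 10 comparisons. The merge step runs in O(n) time where n is the total number of elements.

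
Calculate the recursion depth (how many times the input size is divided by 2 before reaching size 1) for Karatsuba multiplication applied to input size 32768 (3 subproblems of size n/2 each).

For divide and conquer with division factor 2:

Problem sizes at each level:
Level 0: 32768
Level 1: 16384
Level 2: 8192
Level 3: 4096
Level 4: 2048
Level 5: 1024
Level 6: 512
Level 7: 256
Level 8: 128
Level 9: 64
Level 10: 32
Level 11: 16
Level 12: 8
Level 13: 4
Level 14: 2
Level 15: 1

The root is level 0 and the size-1 base case is level 15 (the tree spans levels 0 through 15, i.e. 16 levels counting the root), so the depth is the number of divisions: log_2(32768) = 15

The recursion tree depth is log_2(32768) = 15. At each level, the problem size is divided by 2, so it takes 15 divisions to reduce to a base case of size 1. The algorithm makes 3 recursive calls at each level.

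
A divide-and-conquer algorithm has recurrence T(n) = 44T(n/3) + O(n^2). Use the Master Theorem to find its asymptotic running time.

Master Theorem for T(n) = 44T(n/3) + O(n^2):

a = 44, b = 3, c = 2
log_b(a) = log_3(44) = 3.4445

Case 1: c = 2 < log_3(44) = 3.4445
T(n) = O(n^(log_3 44))

For T(n) = 44T(n/3) + O(n^2): log_3(44) = 3.4445. This is Case 1 of the Master Theorem (c < log_b(a), work dominated by leaves), giving O(n^(log_3 44)).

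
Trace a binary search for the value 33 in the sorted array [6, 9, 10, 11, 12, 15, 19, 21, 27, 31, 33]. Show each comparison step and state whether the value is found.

Binary search for 33 in [6, 9, 10, 11, 12, 15, 19, 21, 27, 31, 33]:

lo=0, hi=10, mid=5, arr[mid]=15 -> 15 < 33, search right half
lo=6, hi=10, mid=8, arr[mid]=27 -> 27 < 33, search right half
lo=9, hi=10, mid=9, arr[mid]=31 -> 31 < 33, search right half
lo=10, hi=10, mid=10, arr[mid]=33 -> Found target at index 10!

Binary search finds 33 at index 10 after 4 comparisons. The search repeatedly halves the search space by comparing with the middle element.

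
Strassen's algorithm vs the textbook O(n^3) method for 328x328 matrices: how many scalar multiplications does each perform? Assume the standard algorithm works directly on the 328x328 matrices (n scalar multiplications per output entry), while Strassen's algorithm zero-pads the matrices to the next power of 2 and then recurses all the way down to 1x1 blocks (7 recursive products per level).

Matrix multiplication for 328x328 matrices:

Strassen's algorithm requires power-of-2 dimensions. Pad 328x328 to 512x512 (next power of 2).

Standard algorithm: 328^3 = 35287552 multiplications
Strassen's algorithm: 7^(log2(512)) = 7^9 = 40353607 multiplications
Difference: 35287552 - 40353607 = -5066055 (Strassen uses MORE here due to padding overhead — for small or just-over-power-of-2 n, padding can outweigh the per-level savings)

Standard: 35287552 multiplications (328^3). Strassen: 40353607 multiplications (7^9, after padding to 512x512). Strassen reduces 8 recursive multiplications to 7 at each level.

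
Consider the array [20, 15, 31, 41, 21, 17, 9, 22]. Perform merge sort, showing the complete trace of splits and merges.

Merge sort trace:

Split: [20, 15, 31, 41, 21, 17, 9, 22] -> [20, 15, 31, 41] and [21, 17, 9, 22]
  Split: [20, 15, 31, 41] -> [20, 15] and [31, 41]
    Split: [20, 15] -> [20] and [15]
    Merge: [20] + [15] -> [15, 20]
    Split: [31, 41] -> [31] and [41]
    Merge: [31] + [41] -> [31, 41]
  Merge: [15, 20] + [31, 41] -> [15, 20, 31, 41]
  Split: [21, 17, 9, 22] -> [21, 17] and [9, 22]
    Split: [21, 17] -> [21] and [17]
    Merge: [21] + [17] -> [17, 21]
    Split: [9, 22] -> [9] and [22]
    Merge: [9] + [22] -> [9, 22]
  Merge: [17, 21] + [9, 22] -> [9, 17, 21, 22]
Merge: [15, 20, 31, 41] + [9, 17, 21, 22] -> [9, 15, 17, 20, 21, 22, 31, 41]

Final sorted array: [9, 15, 17, 20, 21, 22, 31, 41]

The merge sort proceeds by recursively splitting the array and merging sorted halves.
After all merges, the sorted array is [9, 15, 17, 20, 21, 22, 31, 41].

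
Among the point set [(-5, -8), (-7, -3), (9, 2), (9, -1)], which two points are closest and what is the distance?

Computing all pairwise distances among 4 points:

d((-5, -8), (-7, -3)) = 5.3852
d((-5, -8), (9, 2)) = 17.2047
d((-5, -8), (9, -1)) = 15.6525
d((-7, -3), (9, 2)) = 16.7631
d((-7, -3), (9, -1)) = 16.1245
d((9, 2), (9, -1)) = 3.0 <-- minimum

Closest pair: (9, 2) and (9, -1) with distance 3.0

The closest pair is (9, 2) and (9, -1) with Euclidean distance 3.0. For 4 points, brute-force pairwise comparison is shown above. For large n, the divide-and-conquer algorithm (sort by x, recurse on halves, check the dividing strip) achieves O(n log n).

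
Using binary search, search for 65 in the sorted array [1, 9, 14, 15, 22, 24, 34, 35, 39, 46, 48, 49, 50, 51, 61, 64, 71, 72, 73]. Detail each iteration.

Binary search for 65 in [1, 9, 14, 15, 22, 24, 34, 35, 39, 46, 48, 49, 50, 51, 61, 64, 71, 72, 73]:

lo=0, hi=18, mid=9, arr[mid]=46 -> 46 < 65, search right half
lo=10, hi=18, mid=14, arr[mid]=61 -> 61 < 65, search right half
lo=15, hi=18, mid=16, arr[mid]=71 -> 71 > 65, search left half
lo=15, hi=15, mid=15, arr[mid]=64 -> 64 < 65, search right half
lo=16 > hi=15, target 65 not found

Binary search determines that 65 is not in the array after 4 comparisons. The search space was exhausted without finding the target.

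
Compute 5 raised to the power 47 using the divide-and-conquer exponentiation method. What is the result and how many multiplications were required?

Computing 5^47 by squaring (build up from 5^1; each line after the first costs one multiplication):

5^1 = 5
5^2 = (5^1)^2 = 5^2 = 25
5^4 = (5^2)^2 = 25^2 = 625
5^5 = 5 * 5^4 = 5 * 625 = 3125
5^10 = (5^5)^2 = 3125^2 = 9765625
5^11 = 5 * 5^10 = 5 * 9765625 = 48828125
5^22 = (5^11)^2 = 48828125^2 = 2384185791015625
5^23 = 5 * 5^22 = 5 * 2384185791015625 = 11920928955078125
5^46 = (5^23)^2 = 11920928955078125^2 = 142108547152020037174224853515625
5^47 = 5 * 5^46 = 5 * 142108547152020037174224853515625 = 710542735760100185871124267578125

Result: 710542735760100185871124267578125
Multiplications needed: 9 (9 lines after 5^1)

5^47 = 710542735760100185871124267578125. Using exponentiation by squaring, this requires 9 multiplications. The key idea: if the exponent is even, square the half-power; if odd, multiply by the base once.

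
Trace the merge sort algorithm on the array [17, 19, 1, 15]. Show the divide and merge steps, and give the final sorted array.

Merge sort trace:

Split: [17, 19, 1, 15] -> [17, 19] and [1, 15]
  Split: [17, 19] -> [17] and [19]
  Merge: [17] + [19] -> [17, 19]
  Split: [1, 15] -> [1] and [15]
  Merge: [1] + [15] -> [1, 15]
Merge: [17, 19] + [1, 15] -> [1, 15, 17, 19]

Final sorted array: [1, 15, 17, 19]

The merge sort proceeds by recursively splitting the array and merging sorted halves.
After all merges, the sorted array is [1, 15, 17, 19].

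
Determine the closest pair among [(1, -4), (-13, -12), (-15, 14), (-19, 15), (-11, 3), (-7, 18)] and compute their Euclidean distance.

Computing all pairwise distances among 6 points:

d((1, -4), (-13, -12)) = 16.1245
d((1, -4), (-15, 14)) = 24.0832
d((1, -4), (-19, 15)) = 27.5862
d((1, -4), (-11, 3)) = 13.8924
d((1, -4), (-7, 18)) = 23.4094
d((-13, -12), (-15, 14)) = 26.0768
d((-13, -12), (-19, 15)) = 27.6586
d((-13, -12), (-11, 3)) = 15.1327
d((-13, -12), (-7, 18)) = 30.5941
d((-15, 14), (-19, 15)) = 4.1231 <-- minimum
d((-15, 14), (-11, 3)) = 11.7047
d((-15, 14), (-7, 18)) = 8.9443
d((-19, 15), (-11, 3)) = 14.4222
d((-19, 15), (-7, 18)) = 12.3693
d((-11, 3), (-7, 18)) = 15.5242

Closest pair: (-15, 14) and (-19, 15) with distance 4.1231

The closest pair is (-15, 14) and (-19, 15) with Euclidean distance 4.1231. For 6 points, brute-force pairwise comparison is shown above. For large n, the divide-and-conquer algorithm (sort by x, recurse on halves, check the dividing strip) achieves O(n log n).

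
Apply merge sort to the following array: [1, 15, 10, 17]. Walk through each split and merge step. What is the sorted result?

Merge sort trace:

Split: [1, 15, 10, 17] -> [1, 15] and [10, 17]
  Split: [1, 15] -> [1] and [15]
  Merge: [1] + [15] -> [1, 15]
  Split: [10, 17] -> [10] and [17]
  Merge: [10] + [17] -> [10, 17]
Merge: [1, 15] + [10, 17] -> [1, 10, 15, 17]

Final sorted array: [1, 10, 15, 17]

The merge sort proceeds by recursively splitting the array and merging sorted halves.
After all merges, the sorted array is [1, 10, 15, 17].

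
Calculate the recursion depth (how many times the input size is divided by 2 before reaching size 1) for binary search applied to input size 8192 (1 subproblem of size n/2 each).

For divide and conquer with division factor 2:

Problem sizes at each level:
Level 0: 8192
Level 1: 4096
Level 2: 2048
Level 3: 1024
Level 4: 512
Level 5: 256
Level 6: 128
Level 7: 64
Level 8: 32
Level 9: 16
Level 10: 8
Level 11: 4
Level 12: 2
Level 13: 1

The root is level 0 and the size-1 base case is level 13 (the tree spans levels 0 through 13, i.e. 14 levels counting the root), so the depth is the number of divisions: log_2(8192) = 13

The recursion tree depth is log_2(8192) = 13. At each level, the problem size is divided by 2, so it takes 13 divisions to reduce to a base case of size 1. The algorithm makes 1 recursive call at each level.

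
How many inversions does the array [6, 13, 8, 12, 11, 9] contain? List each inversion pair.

Finding inversions in [6, 13, 8, 12, 11, 9]:

(1, 2): arr[1]=13 > arr[2]=8
(1, 3): arr[1]=13 > arr[3]=12
(1, 4): arr[1]=13 > arr[4]=11
(1, 5): arr[1]=13 > arr[5]=9
(3, 4): arr[3]=12 > arr[4]=11
(3, 5): arr[3]=12 > arr[5]=9
(4, 5): arr[4]=11 > arr[5]=9

Total inversions: 7

The array has 7 inversion(s): (1,2), (1,3), (1,4), (1,5), (3,4), (3,5), (4,5). Each pair (i,j) satisfies i < j and arr[i] > arr[j].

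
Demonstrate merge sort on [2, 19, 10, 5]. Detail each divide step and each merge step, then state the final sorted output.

Merge sort trace:

Split: [2, 19, 10, 5] -> [2, 19] and [10, 5]
  Split: [2, 19] -> [2] and [19]
  Merge: [2] + [19] -> [2, 19]
  Split: [10, 5] -> [10] and [5]
  Merge: [10] + [5] -> [5, 10]
Merge: [2, 19] + [5, 10] -> [2, 5, 10, 19]

Final sorted array: [2, 5, 10, 19]

The merge sort proceeds by recursively splitting the array and merging sorted halves.
After all merges, the sorted array is [2, 5, 10, 19].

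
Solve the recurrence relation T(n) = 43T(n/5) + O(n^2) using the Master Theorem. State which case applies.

Master Theorem for T(n) = 43T(n/5) + O(n^2):

a = 43, b = 5, c = 2
log_b(a) = log_5(43) = 2.3370

Case 1: c = 2 < log_5(43) = 2.3370
T(n) = O(n^(log_5 43))

For T(n) = 43T(n/5) + O(n^2): log_5(43) = 2.3370. This is Case 1 of the Master Theorem (c < log_b(a), work dominated by leaves), giving O(n^(log_5 43)).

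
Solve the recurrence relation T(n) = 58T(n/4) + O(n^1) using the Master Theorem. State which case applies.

Master Theorem for T(n) = 58T(n/4) + O(n^1):

a = 58, b = 4, c = 1
log_b(a) = log_4(58) = 2.9290

Case 1: c = 1 < log_4(58) = 2.9290
T(n) = O(n^(log_4 58))

For T(n) = 58T(n/4) + O(n^1): log_4(58) = 2.9290. This is Case 1 of the Master Theorem (c < log_b(a), work dominated by leaves), giving O(n^(log_4 58)).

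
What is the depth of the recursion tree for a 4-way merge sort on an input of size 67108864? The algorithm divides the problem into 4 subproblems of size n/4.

For divide and conquer with division factor 4:

Problem sizes at each level:
Level 0: 67108864
Level 1: 16777216
Level 2: 4194304
Level 3: 1048576
Level 4: 262144
Level 5: 65536
Level 6: 16384
Level 7: 4096
Level 8: 1024
Level 9: 256
Level 10: 64
Level 11: 16
Level 12: 4
Level 13: 1

The root is level 0 and the size-1 base case is level 13 (the tree spans levels 0 through 13, i.e. 14 levels counting the root), so the depth is the number of divisions: log_4(67108864) = 13

The recursion tree depth is log_4(67108864) = 13. At each level, the problem size is divided by 4, so it takes 13 divisions to reduce to a base case of size 1. The algorithm makes 4 recursive calls at each level.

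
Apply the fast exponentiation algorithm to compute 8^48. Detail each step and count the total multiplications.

Computing 8^48 by squaring (build up from 8^1; each line after the first costs one multiplication):

8^1 = 8
8^2 = (8^1)^2 = 8^2 = 64
8^3 = 8 * 8^2 = 8 * 64 = 512
8^6 = (8^3)^2 = 512^2 = 262144
8^12 = (8^6)^2 = 262144^2 = 68719476736
8^24 = (8^12)^2 = 68719476736^2 = 4722366482869645213696
8^48 = (8^24)^2 = 4722366482869645213696^2 = 22300745198530623141535718272648361505980416

Result: 22300745198530623141535718272648361505980416
Multiplications needed: 6 (6 lines after 8^1)

8^48 = 22300745198530623141535718272648361505980416. Using exponentiation by squaring, this requires 6 multiplications. The key idea: if the exponent is even, square the half-power; if odd, multiply by the base once.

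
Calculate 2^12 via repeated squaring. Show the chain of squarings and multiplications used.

Computing 2^12 by squaring (build up from 2^1; each line after the first costs one multiplication):

2^1 = 2
2^2 = (2^1)^2 = 2^2 = 4
2^3 = 2 * 2^2 = 2 * 4 = 8
2^6 = (2^3)^2 = 8^2 = 64
2^12 = (2^6)^2 = 64^2 = 4096

Result: 4096
Multiplications needed: 4 (4 lines after 2^1)

2^12 = 4096. Using exponentiation by squaring, this requires 4 multiplications. The key idea: if the exponent is even, square the half-power; if odd, multiply by the base once.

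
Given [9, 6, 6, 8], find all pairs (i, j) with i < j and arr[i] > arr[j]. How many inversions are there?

Finding inversions in [9, 6, 6, 8]:

(0, 1): arr[0]=9 > arr[1]=6
(0, 2): arr[0]=9 > arr[2]=6
(0, 3): arr[0]=9 > arr[3]=8

Total inversions: 3

The array has 3 inversion(s): (0,1), (0,2), (0,3). Each pair (i,j) satisfies i < j and arr[i] > arr[j].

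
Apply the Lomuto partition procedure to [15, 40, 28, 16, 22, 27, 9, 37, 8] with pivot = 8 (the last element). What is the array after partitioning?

Lomuto partition with pivot = 8:

Initial array: [15, 40, 28, 16, 22, 27, 9, 37, 8]

arr[0]=15 > 8: no swap
arr[1]=40 > 8: no swap
arr[2]=28 > 8: no swap
arr[3]=16 > 8: no swap
arr[4]=22 > 8: no swap
arr[5]=27 > 8: no swap
arr[6]=9 > 8: no swap
arr[7]=37 > 8: no swap

Place pivot at position 0: [8, 40, 28, 16, 22, 27, 9, 37, 15]
Pivot position: 0

After partitioning with pivot 8, the array becomes [8, 40, 28, 16, 22, 27, 9, 37, 15]. The pivot is placed at index 0. All elements to the left of the pivot are <= 8, and all elements to the right are > 8.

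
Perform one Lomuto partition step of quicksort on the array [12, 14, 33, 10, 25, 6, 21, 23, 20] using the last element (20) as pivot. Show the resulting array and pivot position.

Lomuto partition with pivot = 20:

Initial array: [12, 14, 33, 10, 25, 6, 21, 23, 20]

arr[0]=12 <= 20: swap with position 0, array becomes [12, 14, 33, 10, 25, 6, 21, 23, 20]
arr[1]=14 <= 20: swap with position 1, array becomes [12, 14, 33, 10, 25, 6, 21, 23, 20]
arr[2]=33 > 20: no swap
arr[3]=10 <= 20: swap with position 2, array becomes [12, 14, 10, 33, 25, 6, 21, 23, 20]
arr[4]=25 > 20: no swap
arr[5]=6 <= 20: swap with position 3, array becomes [12, 14, 10, 6, 25, 33, 21, 23, 20]
arr[6]=21 > 20: no swap
arr[7]=23 > 20: no swap

Place pivot at position 4: [12, 14, 10, 6, 20, 33, 21, 23, 25]
Pivot position: 4

After partitioning with pivot 20, the array becomes [12, 14, 10, 6, 20, 33, 21, 23, 25]. The pivot is placed at index 4. All elements to the left of the pivot are <= 20, and all elements to the right are > 20.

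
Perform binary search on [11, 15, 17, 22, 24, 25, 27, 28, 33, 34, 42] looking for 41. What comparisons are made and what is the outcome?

Binary search for 41 in [11, 15, 17, 22, 24, 25, 27, 28, 33, 34, 42]:

lo=0, hi=10, mid=5, arr[mid]=25 -> 25 < 41, search right half
lo=6, hi=10, mid=8, arr[mid]=33 -> 33 < 41, search right half
lo=9, hi=10, mid=9, arr[mid]=34 -> 34 < 41, search right half
lo=10, hi=10, mid=10, arr[mid]=42 -> 42 > 41, search left half
lo=10 > hi=9, target 41 not found

Binary search determines that 41 is not in the array after 4 comparisons. The search space was exhausted without finding the target.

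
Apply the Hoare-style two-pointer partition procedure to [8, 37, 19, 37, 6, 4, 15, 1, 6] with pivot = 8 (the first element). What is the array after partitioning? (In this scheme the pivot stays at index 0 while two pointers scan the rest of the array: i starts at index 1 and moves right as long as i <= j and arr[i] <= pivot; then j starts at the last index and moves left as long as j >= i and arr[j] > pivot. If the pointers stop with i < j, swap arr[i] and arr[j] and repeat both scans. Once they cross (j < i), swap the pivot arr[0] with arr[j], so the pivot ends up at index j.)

Hoare-style two-pointer partition with pivot = 8:

Initial array: [8, 37, 19, 37, 6, 4, 15, 1, 6]

Pointers start at i = 1, j = 8.
i stops at index 1 (arr[1]=37 > 8), j stops at index 8 (arr[8]=6 <= 8): swap arr[1] and arr[8], array becomes [8, 6, 19, 37, 6, 4, 15, 1, 37]
i stops at index 2 (arr[2]=19 > 8), j stops at index 7 (arr[7]=1 <= 8): swap arr[2] and arr[7], array becomes [8, 6, 1, 37, 6, 4, 15, 19, 37]
i stops at index 3 (arr[3]=37 > 8), j stops at index 5 (arr[5]=4 <= 8): swap arr[3] and arr[5], array becomes [8, 6, 1, 4, 6, 37, 15, 19, 37]
i ends at 5, j ends at 4: the pointers have crossed (j < i), so scanning stops.

Swap pivot arr[0] with arr[4] to place pivot at position 4: [6, 6, 1, 4, 8, 37, 15, 19, 37]
Pivot position: 4

After partitioning with pivot 8, the array becomes [6, 6, 1, 4, 8, 37, 15, 19, 37]. The pivot is placed at index 4. All elements to the left of the pivot are <= 8, and all elements to the right are > 8.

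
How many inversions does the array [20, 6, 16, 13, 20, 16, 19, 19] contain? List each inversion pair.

Finding inversions in [20, 6, 16, 13, 20, 16, 19, 19]:

(0, 1): arr[0]=20 > arr[1]=6
(0, 2): arr[0]=20 > arr[2]=16
(0, 3): arr[0]=20 > arr[3]=13
(0, 5): arr[0]=20 > arr[5]=16
(0, 6): arr[0]=20 > arr[6]=19
(0, 7): arr[0]=20 > arr[7]=19
(2, 3): arr[2]=16 > arr[3]=13
(4, 5): arr[4]=20 > arr[5]=16
(4, 6): arr[4]=20 > arr[6]=19
(4, 7): arr[4]=20 > arr[7]=19

Total inversions: 10

The array has 10 inversion(s): (0,1), (0,2), (0,3), (0,5), (0,6), (0,7), (2,3), (4,5), (4,6), (4,7). Each pair (i,j) satisfies i < j and arr[i] > arr[j].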